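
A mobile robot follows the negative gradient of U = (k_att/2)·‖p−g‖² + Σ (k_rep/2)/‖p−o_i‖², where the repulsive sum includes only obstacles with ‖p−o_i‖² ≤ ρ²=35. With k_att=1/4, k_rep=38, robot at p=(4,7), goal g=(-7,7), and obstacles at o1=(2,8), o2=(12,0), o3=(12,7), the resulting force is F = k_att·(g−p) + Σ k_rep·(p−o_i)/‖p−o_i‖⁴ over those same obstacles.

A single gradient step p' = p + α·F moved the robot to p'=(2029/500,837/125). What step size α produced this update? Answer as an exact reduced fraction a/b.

F_att = 1/4·(g−p) = 1/4·(-11,0) = (-2.7500,0.0000)
o1: d²=5 ≤ ρ²=35; F_rep = 38·(2,-1)/5² = (3.0400,-1.5200)
o2: d²=113 > ρ²=35 → inactive
o3: d²=64 > ρ²=35 → inactive
F = F_att + ΣF_rep = (0.2900,-1.5200)
Δp = p'−p = (0.0580,-0.3040); α = Δx/Fx = (29/500) / (29/100) = 1/5
check: Δy/Fy = (-38/125) / (-38/25) = 1/5 ✓

α = 1/5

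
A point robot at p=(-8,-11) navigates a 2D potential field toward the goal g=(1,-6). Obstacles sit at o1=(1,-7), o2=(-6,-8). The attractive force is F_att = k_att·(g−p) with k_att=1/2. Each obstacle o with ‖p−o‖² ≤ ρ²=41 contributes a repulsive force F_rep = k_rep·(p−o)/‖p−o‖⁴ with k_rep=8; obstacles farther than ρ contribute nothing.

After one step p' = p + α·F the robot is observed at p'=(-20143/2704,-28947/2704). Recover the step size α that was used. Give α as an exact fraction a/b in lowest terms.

α = 1/8

F_att = 1/2·(g−p) = 1/2·(9,5) = (4.5000,2.5000)
o1: d²=97 > ρ²=41 → inactive
o2: d²=13 ≤ ρ²=41; F_rep = 8·(-2,-3)/13² = (-0.0947,-0.1420)
F = F_att + ΣF_rep = (4.4053,2.3580)
Δp = p'−p = (0.5507,0.2947); α = Δx/Fx = (1489/2704) / (1489/338) = 1/8
check: Δy/Fy = (797/2704) / (797/338) = 1/8 ✓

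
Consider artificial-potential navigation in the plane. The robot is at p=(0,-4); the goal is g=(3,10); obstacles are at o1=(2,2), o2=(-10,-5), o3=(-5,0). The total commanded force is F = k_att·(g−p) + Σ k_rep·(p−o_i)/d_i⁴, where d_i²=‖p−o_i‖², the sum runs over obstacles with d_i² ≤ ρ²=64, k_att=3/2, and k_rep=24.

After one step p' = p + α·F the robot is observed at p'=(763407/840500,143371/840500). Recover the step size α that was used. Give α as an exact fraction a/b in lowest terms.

α = 1/5

F_att = 3/2·(g−p) = 3/2·(3,14) = (4.5000,21.0000)
o1: d²=40 ≤ ρ²=64; F_rep = 24·(-2,-6)/40² = (-0.0300,-0.0900)
o2: d²=101 > ρ²=64 → inactive
o3: d²=41 ≤ ρ²=64; F_rep = 24·(5,-4)/41² = (0.0714,-0.0571)
F = F_att + ΣF_rep = (4.5414,20.8529)
Δp = p'−p = (0.9083,4.1706); α = Δx/Fx = (763407/840500) / (763407/168100) = 1/5
check: Δy/Fy = (3505371/840500) / (3505371/168100) = 1/5 ✓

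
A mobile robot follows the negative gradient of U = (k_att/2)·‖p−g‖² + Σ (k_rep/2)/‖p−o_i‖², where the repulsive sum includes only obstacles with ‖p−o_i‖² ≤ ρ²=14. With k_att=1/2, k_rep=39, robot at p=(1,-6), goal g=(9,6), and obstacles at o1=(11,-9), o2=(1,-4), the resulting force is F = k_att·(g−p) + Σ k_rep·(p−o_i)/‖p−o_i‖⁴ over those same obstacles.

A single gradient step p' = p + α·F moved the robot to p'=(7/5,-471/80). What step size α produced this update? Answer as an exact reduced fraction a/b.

α = 1/10

F_att = 1/2·(g−p) = 1/2·(8,12) = (4.0000,6.0000)
o1: d²=109 > ρ²=14 → inactive
o2: d²=4 ≤ ρ²=14; F_rep = 39·(0,-2)/4² = (0.0000,-4.8750)
F = F_att + ΣF_rep = (4.0000,1.1250)
Δp = p'−p = (0.4000,0.1125); α = Δx/Fx = (2/5) / (4) = 1/10
check: Δy/Fy = (9/80) / (9/8) = 1/10 ✓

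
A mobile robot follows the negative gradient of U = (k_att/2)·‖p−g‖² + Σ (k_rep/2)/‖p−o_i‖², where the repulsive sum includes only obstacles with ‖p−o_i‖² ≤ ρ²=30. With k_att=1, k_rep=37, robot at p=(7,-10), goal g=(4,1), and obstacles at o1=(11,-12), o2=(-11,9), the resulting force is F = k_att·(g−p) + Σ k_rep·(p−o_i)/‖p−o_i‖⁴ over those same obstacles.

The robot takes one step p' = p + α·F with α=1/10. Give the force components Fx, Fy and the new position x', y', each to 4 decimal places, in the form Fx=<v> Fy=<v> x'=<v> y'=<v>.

F_att = 1·(g−p) = 1·(-3,11) = (-3.0000,11.0000)
o1: d²=20 ≤ ρ²=30; F_rep = 37·(-4,2)/20² = (-0.3700,0.1850)
o2: d²=685 > ρ²=30 → inactive
F = F_att + ΣF_rep = (-3.3700,11.1850)
p' = p + 1/10·F = (6.6630,-8.8815)

Fx=-3.3700 Fy=11.1850 x'=6.6630 y'=-8.8815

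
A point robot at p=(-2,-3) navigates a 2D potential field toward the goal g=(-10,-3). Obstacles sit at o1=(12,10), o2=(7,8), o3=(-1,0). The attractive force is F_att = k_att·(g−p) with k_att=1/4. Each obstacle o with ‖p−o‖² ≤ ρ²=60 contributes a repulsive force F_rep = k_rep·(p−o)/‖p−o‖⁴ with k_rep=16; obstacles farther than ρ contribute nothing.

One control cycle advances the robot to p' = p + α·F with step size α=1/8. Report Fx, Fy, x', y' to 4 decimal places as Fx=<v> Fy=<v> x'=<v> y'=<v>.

F_att = 1/4·(g−p) = 1/4·(-8,0) = (-2.0000,0.0000)
o1: d²=365 > ρ²=60 → inactive
o2: d²=202 > ρ²=60 → inactive
o3: d²=10 ≤ ρ²=60; F_rep = 16·(-1,-3)/10² = (-0.1600,-0.4800)
F = F_att + ΣF_rep = (-2.1600,-0.4800)
p' = p + 1/8·F = (-2.2700,-3.0600)

Fx=-2.1600 Fy=-0.4800 x'=-2.2700 y'=-3.0600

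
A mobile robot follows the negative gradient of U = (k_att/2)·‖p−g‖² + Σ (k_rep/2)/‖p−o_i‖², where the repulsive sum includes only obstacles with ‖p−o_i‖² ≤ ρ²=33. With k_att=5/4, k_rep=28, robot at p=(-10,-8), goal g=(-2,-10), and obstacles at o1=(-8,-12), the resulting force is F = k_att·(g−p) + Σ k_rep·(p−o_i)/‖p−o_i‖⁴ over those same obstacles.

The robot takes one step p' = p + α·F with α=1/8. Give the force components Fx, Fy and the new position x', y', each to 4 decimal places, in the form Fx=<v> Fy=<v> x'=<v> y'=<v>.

Fx=9.8600 Fy=-2.2200 x'=-8.7675 y'=-8.2775

F_att = 5/4·(g−p) = 5/4·(8,-2) = (10.0000,-2.5000)
o1: d²=20 ≤ ρ²=33; F_rep = 28·(-2,4)/20² = (-0.1400,0.2800)
F = F_att + ΣF_rep = (9.8600,-2.2200)
p' = p + 1/8·F = (-8.7675,-8.2775)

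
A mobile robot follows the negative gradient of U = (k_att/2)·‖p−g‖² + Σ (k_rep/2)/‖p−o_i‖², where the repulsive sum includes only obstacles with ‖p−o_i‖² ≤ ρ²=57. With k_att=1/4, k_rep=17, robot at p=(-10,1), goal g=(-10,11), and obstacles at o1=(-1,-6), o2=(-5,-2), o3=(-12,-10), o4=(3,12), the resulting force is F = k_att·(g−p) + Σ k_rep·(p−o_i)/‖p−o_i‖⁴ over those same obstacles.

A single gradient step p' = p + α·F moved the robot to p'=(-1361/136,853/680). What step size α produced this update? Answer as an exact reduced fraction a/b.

α = 1/10

F_att = 1/4·(g−p) = 1/4·(0,10) = (0.0000,2.5000)
o1: d²=130 > ρ²=57 → inactive
o2: d²=34 ≤ ρ²=57; F_rep = 17·(-5,3)/34² = (-0.0735,0.0441)
o3: d²=125 > ρ²=57 → inactive
o4: d²=290 > ρ²=57 → inactive
F = F_att + ΣF_rep = (-0.0735,2.5441)
Δp = p'−p = (-0.0074,0.2544); α = Δx/Fx = (-1/136) / (-5/68) = 1/10
check: Δy/Fy = (173/680) / (173/68) = 1/10 ✓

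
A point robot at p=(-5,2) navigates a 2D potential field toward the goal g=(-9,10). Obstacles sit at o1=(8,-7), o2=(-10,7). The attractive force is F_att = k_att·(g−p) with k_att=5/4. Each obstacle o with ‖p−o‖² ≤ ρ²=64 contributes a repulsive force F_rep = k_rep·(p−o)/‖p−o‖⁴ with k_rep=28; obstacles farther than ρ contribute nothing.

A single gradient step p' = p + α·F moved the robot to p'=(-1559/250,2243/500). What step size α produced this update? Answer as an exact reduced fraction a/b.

F_att = 5/4·(g−p) = 5/4·(-4,8) = (-5.0000,10.0000)
o1: d²=250 > ρ²=64 → inactive
o2: d²=50 ≤ ρ²=64; F_rep = 28·(5,-5)/50² = (0.0560,-0.0560)
F = F_att + ΣF_rep = (-4.9440,9.9440)
Δp = p'−p = (-1.2360,2.4860); α = Δx/Fx = (-309/250) / (-618/125) = 1/4
check: Δy/Fy = (1243/500) / (1243/125) = 1/4 ✓

α = 1/4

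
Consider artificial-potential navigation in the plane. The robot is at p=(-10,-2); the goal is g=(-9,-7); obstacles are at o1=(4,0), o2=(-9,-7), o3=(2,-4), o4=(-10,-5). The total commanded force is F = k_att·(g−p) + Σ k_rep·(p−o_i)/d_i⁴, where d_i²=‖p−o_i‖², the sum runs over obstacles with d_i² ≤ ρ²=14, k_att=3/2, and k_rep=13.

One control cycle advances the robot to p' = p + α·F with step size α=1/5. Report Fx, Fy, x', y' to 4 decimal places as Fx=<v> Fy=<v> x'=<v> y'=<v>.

Fx=1.5000 Fy=-7.0185 x'=-9.7000 y'=-3.4037

F_att = 3/2·(g−p) = 3/2·(1,-5) = (1.5000,-7.5000)
o1: d²=200 > ρ²=14 → inactive
o2: d²=26 > ρ²=14 → inactive
o3: d²=148 > ρ²=14 → inactive
o4: d²=9 ≤ ρ²=14; F_rep = 13·(0,3)/9² = (0.0000,0.4815)
F = F_att + ΣF_rep = (1.5000,-7.0185)
p' = p + 1/5·F = (-9.7000,-3.4037)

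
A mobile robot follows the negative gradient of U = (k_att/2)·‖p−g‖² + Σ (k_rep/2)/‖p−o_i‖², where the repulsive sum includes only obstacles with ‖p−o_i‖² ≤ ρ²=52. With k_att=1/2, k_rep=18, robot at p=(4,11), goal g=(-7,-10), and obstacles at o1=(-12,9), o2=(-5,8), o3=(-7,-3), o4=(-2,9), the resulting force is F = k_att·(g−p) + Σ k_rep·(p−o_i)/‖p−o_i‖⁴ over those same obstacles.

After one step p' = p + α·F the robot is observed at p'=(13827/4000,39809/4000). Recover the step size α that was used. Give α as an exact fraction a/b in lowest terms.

α = 1/10

F_att = 1/2·(g−p) = 1/2·(-11,-21) = (-5.5000,-10.5000)
o1: d²=260 > ρ²=52 → inactive
o2: d²=90 > ρ²=52 → inactive
o3: d²=317 > ρ²=52 → inactive
o4: d²=40 ≤ ρ²=52; F_rep = 18·(6,2)/40² = (0.0675,0.0225)
F = F_att + ΣF_rep = (-5.4325,-10.4775)
Δp = p'−p = (-0.5433,-1.0477); α = Δx/Fx = (-2173/4000) / (-2173/400) = 1/10
check: Δy/Fy = (-4191/4000) / (-4191/400) = 1/10 ✓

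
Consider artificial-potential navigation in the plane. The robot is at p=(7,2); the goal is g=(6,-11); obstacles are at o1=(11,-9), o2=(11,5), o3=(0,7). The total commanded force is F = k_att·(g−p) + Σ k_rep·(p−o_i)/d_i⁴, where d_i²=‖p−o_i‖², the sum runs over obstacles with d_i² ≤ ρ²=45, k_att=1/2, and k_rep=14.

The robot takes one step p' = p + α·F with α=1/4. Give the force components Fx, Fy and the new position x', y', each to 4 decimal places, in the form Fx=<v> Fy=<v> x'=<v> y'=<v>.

Fx=-0.5896 Fy=-6.5672 x'=6.8526 y'=0.3582

F_att = 1/2·(g−p) = 1/2·(-1,-13) = (-0.5000,-6.5000)
o1: d²=137 > ρ²=45 → inactive
o2: d²=25 ≤ ρ²=45; F_rep = 14·(-4,-3)/25² = (-0.0896,-0.0672)
o3: d²=74 > ρ²=45 → inactive
F = F_att + ΣF_rep = (-0.5896,-6.5672)
p' = p + 1/4·F = (6.8526,0.3582)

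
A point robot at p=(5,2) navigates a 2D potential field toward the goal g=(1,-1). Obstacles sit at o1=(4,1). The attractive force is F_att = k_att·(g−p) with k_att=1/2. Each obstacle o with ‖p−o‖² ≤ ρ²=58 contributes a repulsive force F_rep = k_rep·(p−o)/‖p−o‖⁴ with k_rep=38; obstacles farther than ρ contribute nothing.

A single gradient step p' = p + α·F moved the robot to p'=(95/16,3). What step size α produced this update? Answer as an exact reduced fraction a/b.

α = 1/8

F_att = 1/2·(g−p) = 1/2·(-4,-3) = (-2.0000,-1.5000)
o1: d²=2 ≤ ρ²=58; F_rep = 38·(1,1)/2² = (9.5000,9.5000)
F = F_att + ΣF_rep = (7.5000,8.0000)
Δp = p'−p = (0.9375,1.0000); α = Δx/Fx = (15/16) / (15/2) = 1/8
check: Δy/Fy = (1) / (8) = 1/8 ✓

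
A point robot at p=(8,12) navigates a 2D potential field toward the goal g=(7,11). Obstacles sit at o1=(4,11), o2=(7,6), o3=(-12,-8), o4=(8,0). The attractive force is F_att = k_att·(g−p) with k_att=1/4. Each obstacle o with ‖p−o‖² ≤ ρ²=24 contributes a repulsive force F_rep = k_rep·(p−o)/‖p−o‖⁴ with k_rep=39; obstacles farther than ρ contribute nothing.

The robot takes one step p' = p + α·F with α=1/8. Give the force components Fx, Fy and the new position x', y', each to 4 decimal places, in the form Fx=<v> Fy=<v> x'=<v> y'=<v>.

F_att = 1/4·(g−p) = 1/4·(-1,-1) = (-0.2500,-0.2500)
o1: d²=17 ≤ ρ²=24; F_rep = 39·(4,1)/17² = (0.5398,0.1349)
o2: d²=37 > ρ²=24 → inactive
o3: d²=800 > ρ²=24 → inactive
o4: d²=144 > ρ²=24 → inactive
F = F_att + ΣF_rep = (0.2898,-0.1151)
p' = p + 1/8·F = (8.0362,11.9856)

Fx=0.2898 Fy=-0.1151 x'=8.0362 y'=11.9856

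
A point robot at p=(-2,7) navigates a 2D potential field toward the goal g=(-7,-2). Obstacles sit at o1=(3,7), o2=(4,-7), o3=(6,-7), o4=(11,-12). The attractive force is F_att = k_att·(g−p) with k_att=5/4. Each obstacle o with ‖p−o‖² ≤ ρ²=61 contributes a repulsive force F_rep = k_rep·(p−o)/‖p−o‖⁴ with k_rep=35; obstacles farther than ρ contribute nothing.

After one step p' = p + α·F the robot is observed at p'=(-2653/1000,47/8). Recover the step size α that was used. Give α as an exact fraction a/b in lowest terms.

F_att = 5/4·(g−p) = 5/4·(-5,-9) = (-6.2500,-11.2500)
o1: d²=25 ≤ ρ²=61; F_rep = 35·(-5,0)/25² = (-0.2800,0.0000)
o2: d²=232 > ρ²=61 → inactive
o3: d²=260 > ρ²=61 → inactive
o4: d²=530 > ρ²=61 → inactive
F = F_att + ΣF_rep = (-6.5300,-11.2500)
Δp = p'−p = (-0.6530,-1.1250); α = Δx/Fx = (-653/1000) / (-653/100) = 1/10
check: Δy/Fy = (-9/8) / (-45/4) = 1/10 ✓

α = 1/10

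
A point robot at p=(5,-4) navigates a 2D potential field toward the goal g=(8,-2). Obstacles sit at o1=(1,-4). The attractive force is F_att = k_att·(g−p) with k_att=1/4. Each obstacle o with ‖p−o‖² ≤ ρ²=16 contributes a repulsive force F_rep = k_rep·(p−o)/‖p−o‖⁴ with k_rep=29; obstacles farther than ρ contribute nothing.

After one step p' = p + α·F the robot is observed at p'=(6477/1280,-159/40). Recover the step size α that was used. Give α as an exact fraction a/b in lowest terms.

α = 1/20

F_att = 1/4·(g−p) = 1/4·(3,2) = (0.7500,0.5000)
o1: d²=16 ≤ ρ²=16; F_rep = 29·(4,0)/16² = (0.4531,0.0000)
F = F_att + ΣF_rep = (1.2031,0.5000)
Δp = p'−p = (0.0602,0.0250); α = Δx/Fx = (77/1280) / (77/64) = 1/20
check: Δy/Fy = (1/40) / (1/2) = 1/20 ✓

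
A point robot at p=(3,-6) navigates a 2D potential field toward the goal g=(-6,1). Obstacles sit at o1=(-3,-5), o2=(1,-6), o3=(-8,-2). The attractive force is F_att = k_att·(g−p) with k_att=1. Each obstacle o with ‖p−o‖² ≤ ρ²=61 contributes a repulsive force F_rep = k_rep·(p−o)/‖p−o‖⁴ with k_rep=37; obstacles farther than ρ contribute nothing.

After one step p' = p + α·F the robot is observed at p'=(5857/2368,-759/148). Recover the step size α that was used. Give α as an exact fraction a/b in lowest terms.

α = 1/8

F_att = 1·(g−p) = 1·(-9,7) = (-9.0000,7.0000)
o1: d²=37 ≤ ρ²=61; F_rep = 37·(6,-1)/37² = (0.1622,-0.0270)
o2: d²=4 ≤ ρ²=61; F_rep = 37·(2,0)/4² = (4.6250,0.0000)
o3: d²=137 > ρ²=61 → inactive
F = F_att + ΣF_rep = (-4.2128,6.9730)
Δp = p'−p = (-0.5266,0.8716); α = Δx/Fx = (-1247/2368) / (-1247/296) = 1/8
check: Δy/Fy = (129/148) / (258/37) = 1/8 ✓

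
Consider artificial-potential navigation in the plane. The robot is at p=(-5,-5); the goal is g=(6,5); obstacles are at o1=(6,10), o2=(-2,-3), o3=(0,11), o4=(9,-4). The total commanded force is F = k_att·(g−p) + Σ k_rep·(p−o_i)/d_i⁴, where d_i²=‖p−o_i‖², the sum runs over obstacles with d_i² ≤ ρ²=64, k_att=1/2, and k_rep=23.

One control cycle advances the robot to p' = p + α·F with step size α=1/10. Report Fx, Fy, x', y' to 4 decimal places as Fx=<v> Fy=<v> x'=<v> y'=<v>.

F_att = 1/2·(g−p) = 1/2·(11,10) = (5.5000,5.0000)
o1: d²=346 > ρ²=64 → inactive
o2: d²=13 ≤ ρ²=64; F_rep = 23·(-3,-2)/13² = (-0.4083,-0.2722)
o3: d²=281 > ρ²=64 → inactive
o4: d²=197 > ρ²=64 → inactive
F = F_att + ΣF_rep = (5.0917,4.7278)
p' = p + 1/10·F = (-4.4908,-4.5272)

Fx=5.0917 Fy=4.7278 x'=-4.4908 y'=-4.5272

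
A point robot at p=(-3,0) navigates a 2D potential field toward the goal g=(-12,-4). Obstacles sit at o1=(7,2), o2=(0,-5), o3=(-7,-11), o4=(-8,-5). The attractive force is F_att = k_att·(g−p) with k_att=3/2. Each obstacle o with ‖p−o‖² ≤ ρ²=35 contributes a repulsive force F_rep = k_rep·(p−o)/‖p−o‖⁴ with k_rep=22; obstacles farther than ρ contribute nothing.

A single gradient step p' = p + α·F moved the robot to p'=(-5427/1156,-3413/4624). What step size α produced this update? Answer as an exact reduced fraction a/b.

F_att = 3/2·(g−p) = 3/2·(-9,-4) = (-13.5000,-6.0000)
o1: d²=104 > ρ²=35 → inactive
o2: d²=34 ≤ ρ²=35; F_rep = 22·(-3,5)/34² = (-0.0571,0.0952)
o3: d²=137 > ρ²=35 → inactive
o4: d²=50 > ρ²=35 → inactive
F = F_att + ΣF_rep = (-13.5571,-5.9048)
Δp = p'−p = (-1.6946,-0.7381); α = Δx/Fx = (-1959/1156) / (-3918/289) = 1/8
check: Δy/Fy = (-3413/4624) / (-3413/578) = 1/8 ✓

α = 1/8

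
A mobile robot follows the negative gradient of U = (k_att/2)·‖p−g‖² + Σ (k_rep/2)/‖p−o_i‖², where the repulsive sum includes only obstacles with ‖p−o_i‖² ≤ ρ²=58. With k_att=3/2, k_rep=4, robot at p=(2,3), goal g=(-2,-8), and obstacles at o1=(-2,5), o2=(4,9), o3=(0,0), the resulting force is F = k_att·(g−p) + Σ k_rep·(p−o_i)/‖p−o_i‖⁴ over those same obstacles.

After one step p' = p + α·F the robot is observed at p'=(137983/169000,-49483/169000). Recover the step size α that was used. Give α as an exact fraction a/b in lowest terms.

α = 1/5

F_att = 3/2·(g−p) = 3/2·(-4,-11) = (-6.0000,-16.5000)
o1: d²=20 ≤ ρ²=58; F_rep = 4·(4,-2)/20² = (0.0400,-0.0200)
o2: d²=40 ≤ ρ²=58; F_rep = 4·(-2,-6)/40² = (-0.0050,-0.0150)
o3: d²=13 ≤ ρ²=58; F_rep = 4·(2,3)/13² = (0.0473,0.0710)
F = F_att + ΣF_rep = (-5.9177,-16.4640)
Δp = p'−p = (-1.1835,-3.2928); α = Δx/Fx = (-200017/169000) / (-200017/33800) = 1/5
check: Δy/Fy = (-556483/169000) / (-556483/33800) = 1/5 ✓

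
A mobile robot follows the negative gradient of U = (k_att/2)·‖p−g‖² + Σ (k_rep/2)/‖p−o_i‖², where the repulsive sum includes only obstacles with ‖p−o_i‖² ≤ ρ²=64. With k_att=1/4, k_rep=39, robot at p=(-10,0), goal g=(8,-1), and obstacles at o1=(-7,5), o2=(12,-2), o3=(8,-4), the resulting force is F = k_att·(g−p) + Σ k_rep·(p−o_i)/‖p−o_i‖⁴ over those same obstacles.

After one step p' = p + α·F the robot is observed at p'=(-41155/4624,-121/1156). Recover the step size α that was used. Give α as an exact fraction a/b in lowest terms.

α = 1/4

F_att = 1/4·(g−p) = 1/4·(18,-1) = (4.5000,-0.2500)
o1: d²=34 ≤ ρ²=64; F_rep = 39·(-3,-5)/34² = (-0.1012,-0.1687)
o2: d²=488 > ρ²=64 → inactive
o3: d²=340 > ρ²=64 → inactive
F = F_att + ΣF_rep = (4.3988,-0.4187)
Δp = p'−p = (1.0997,-0.1047); α = Δx/Fx = (5085/4624) / (5085/1156) = 1/4
check: Δy/Fy = (-121/1156) / (-121/289) = 1/4 ✓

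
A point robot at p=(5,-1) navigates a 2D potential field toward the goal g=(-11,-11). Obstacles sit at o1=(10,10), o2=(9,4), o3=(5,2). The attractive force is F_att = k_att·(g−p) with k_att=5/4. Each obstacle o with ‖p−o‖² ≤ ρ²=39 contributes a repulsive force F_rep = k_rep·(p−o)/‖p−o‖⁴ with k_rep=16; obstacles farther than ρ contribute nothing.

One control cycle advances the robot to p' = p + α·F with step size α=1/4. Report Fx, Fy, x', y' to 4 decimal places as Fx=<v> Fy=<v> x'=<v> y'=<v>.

F_att = 5/4·(g−p) = 5/4·(-16,-10) = (-20.0000,-12.5000)
o1: d²=146 > ρ²=39 → inactive
o2: d²=41 > ρ²=39 → inactive
o3: d²=9 ≤ ρ²=39; F_rep = 16·(0,-3)/9² = (0.0000,-0.5926)
F = F_att + ΣF_rep = (-20.0000,-13.0926)
p' = p + 1/4·F = (0.0000,-4.2731)

Fx=-20.0000 Fy=-13.0926 x'=0.0000 y'=-4.2731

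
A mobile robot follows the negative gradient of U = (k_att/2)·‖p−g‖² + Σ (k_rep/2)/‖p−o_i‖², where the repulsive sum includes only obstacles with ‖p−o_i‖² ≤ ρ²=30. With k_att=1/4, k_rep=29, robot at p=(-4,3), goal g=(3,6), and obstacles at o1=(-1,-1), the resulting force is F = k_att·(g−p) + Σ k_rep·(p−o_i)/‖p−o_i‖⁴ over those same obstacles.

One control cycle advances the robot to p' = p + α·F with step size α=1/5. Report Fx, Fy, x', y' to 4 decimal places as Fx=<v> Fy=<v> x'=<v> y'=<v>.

F_att = 1/4·(g−p) = 1/4·(7,3) = (1.7500,0.7500)
o1: d²=25 ≤ ρ²=30; F_rep = 29·(-3,4)/25² = (-0.1392,0.1856)
F = F_att + ΣF_rep = (1.6108,0.9356)
p' = p + 1/5·F = (-3.6778,3.1871)

Fx=1.6108 Fy=0.9356 x'=-3.6778 y'=3.1871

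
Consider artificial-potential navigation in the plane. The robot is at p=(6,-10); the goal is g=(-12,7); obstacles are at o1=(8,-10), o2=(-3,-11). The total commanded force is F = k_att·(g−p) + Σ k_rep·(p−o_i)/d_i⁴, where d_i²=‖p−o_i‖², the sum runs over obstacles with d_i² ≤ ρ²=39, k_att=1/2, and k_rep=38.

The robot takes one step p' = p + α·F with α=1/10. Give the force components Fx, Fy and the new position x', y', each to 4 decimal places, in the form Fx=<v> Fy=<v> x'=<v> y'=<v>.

F_att = 1/2·(g−p) = 1/2·(-18,17) = (-9.0000,8.5000)
o1: d²=4 ≤ ρ²=39; F_rep = 38·(-2,0)/4² = (-4.7500,0.0000)
o2: d²=82 > ρ²=39 → inactive
F = F_att + ΣF_rep = (-13.7500,8.5000)
p' = p + 1/10·F = (4.6250,-9.1500)

Fx=-13.7500 Fy=8.5000 x'=4.6250 y'=-9.1500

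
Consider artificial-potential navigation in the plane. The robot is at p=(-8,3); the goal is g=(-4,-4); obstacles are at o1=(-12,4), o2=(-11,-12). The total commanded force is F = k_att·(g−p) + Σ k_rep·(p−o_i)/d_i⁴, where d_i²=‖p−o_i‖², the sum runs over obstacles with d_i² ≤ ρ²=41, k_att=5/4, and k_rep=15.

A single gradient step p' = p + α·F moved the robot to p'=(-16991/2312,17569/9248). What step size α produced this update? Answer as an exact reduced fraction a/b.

F_att = 5/4·(g−p) = 5/4·(4,-7) = (5.0000,-8.7500)
o1: d²=17 ≤ ρ²=41; F_rep = 15·(4,-1)/17² = (0.2076,-0.0519)
o2: d²=234 > ρ²=41 → inactive
F = F_att + ΣF_rep = (5.2076,-8.8019)
Δp = p'−p = (0.6510,-1.1002); α = Δx/Fx = (1505/2312) / (1505/289) = 1/8
check: Δy/Fy = (-10175/9248) / (-10175/1156) = 1/8 ✓

α = 1/8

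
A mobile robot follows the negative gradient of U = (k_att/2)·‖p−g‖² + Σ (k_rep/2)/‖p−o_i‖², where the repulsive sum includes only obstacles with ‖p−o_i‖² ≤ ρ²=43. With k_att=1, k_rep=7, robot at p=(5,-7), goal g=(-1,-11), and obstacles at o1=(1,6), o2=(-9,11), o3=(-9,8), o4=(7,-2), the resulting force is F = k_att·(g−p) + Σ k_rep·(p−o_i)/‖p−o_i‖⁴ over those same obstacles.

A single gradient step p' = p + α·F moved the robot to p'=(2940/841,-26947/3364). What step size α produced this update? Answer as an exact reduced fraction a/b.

α = 1/4

F_att = 1·(g−p) = 1·(-6,-4) = (-6.0000,-4.0000)
o1: d²=185 > ρ²=43 → inactive
o2: d²=520 > ρ²=43 → inactive
o3: d²=421 > ρ²=43 → inactive
o4: d²=29 ≤ ρ²=43; F_rep = 7·(-2,-5)/29² = (-0.0166,-0.0416)
F = F_att + ΣF_rep = (-6.0166,-4.0416)
Δp = p'−p = (-1.5042,-1.0104); α = Δx/Fx = (-1265/841) / (-5060/841) = 1/4
check: Δy/Fy = (-3399/3364) / (-3399/841) = 1/4 ✓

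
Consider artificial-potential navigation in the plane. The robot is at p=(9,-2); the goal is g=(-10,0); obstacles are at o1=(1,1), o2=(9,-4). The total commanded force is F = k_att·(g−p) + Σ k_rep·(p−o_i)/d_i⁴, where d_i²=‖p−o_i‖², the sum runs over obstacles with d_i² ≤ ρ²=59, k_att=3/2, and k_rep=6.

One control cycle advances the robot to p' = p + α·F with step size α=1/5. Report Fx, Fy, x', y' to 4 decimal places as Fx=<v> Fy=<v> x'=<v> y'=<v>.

F_att = 3/2·(g−p) = 3/2·(-19,2) = (-28.5000,3.0000)
o1: d²=73 > ρ²=59 → inactive
o2: d²=4 ≤ ρ²=59; F_rep = 6·(0,2)/4² = (0.0000,0.7500)
F = F_att + ΣF_rep = (-28.5000,3.7500)
p' = p + 1/5·F = (3.3000,-1.2500)

Fx=-28.5000 Fy=3.7500 x'=3.3000 y'=-1.2500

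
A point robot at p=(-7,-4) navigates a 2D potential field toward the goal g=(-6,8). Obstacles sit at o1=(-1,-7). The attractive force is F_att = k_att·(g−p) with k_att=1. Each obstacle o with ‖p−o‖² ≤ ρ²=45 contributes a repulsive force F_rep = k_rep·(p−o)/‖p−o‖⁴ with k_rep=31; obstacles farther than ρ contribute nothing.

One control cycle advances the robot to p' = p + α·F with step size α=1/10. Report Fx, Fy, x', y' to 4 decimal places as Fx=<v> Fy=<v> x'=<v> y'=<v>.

Fx=0.9081 Fy=12.0459 x'=-6.9092 y'=-2.7954

F_att = 1·(g−p) = 1·(1,12) = (1.0000,12.0000)
o1: d²=45 ≤ ρ²=45; F_rep = 31·(-6,3)/45² = (-0.0919,0.0459)
F = F_att + ΣF_rep = (0.9081,12.0459)
p' = p + 1/10·F = (-6.9092,-2.7954)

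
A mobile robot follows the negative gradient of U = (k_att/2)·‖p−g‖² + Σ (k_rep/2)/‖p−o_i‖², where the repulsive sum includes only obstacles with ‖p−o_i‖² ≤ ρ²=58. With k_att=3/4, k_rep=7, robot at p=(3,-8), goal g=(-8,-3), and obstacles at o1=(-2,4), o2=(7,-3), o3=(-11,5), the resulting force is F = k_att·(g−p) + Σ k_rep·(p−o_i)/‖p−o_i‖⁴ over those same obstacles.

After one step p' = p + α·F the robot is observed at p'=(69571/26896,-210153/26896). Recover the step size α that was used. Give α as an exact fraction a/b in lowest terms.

F_att = 3/4·(g−p) = 3/4·(-11,5) = (-8.2500,3.7500)
o1: d²=169 > ρ²=58 → inactive
o2: d²=41 ≤ ρ²=58; F_rep = 7·(-4,-5)/41² = (-0.0167,-0.0208)
o3: d²=365 > ρ²=58 → inactive
F = F_att + ΣF_rep = (-8.2667,3.7292)
Δp = p'−p = (-0.4133,0.1865); α = Δx/Fx = (-11117/26896) / (-55585/6724) = 1/20
check: Δy/Fy = (5015/26896) / (25075/6724) = 1/20 ✓

α = 1/20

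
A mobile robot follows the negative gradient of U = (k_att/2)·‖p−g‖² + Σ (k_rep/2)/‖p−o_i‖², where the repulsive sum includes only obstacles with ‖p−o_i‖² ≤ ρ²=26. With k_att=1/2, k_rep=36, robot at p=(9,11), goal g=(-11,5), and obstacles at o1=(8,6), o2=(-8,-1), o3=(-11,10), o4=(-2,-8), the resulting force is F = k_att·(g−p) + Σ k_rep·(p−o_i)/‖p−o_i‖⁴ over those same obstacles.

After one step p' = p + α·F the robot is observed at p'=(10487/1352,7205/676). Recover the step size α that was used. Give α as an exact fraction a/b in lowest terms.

α = 1/8

F_att = 1/2·(g−p) = 1/2·(-20,-6) = (-10.0000,-3.0000)
o1: d²=26 ≤ ρ²=26; F_rep = 36·(1,5)/26² = (0.0533,0.2663)
o2: d²=433 > ρ²=26 → inactive
o3: d²=401 > ρ²=26 → inactive
o4: d²=482 > ρ²=26 → inactive
F = F_att + ΣF_rep = (-9.9467,-2.7337)
Δp = p'−p = (-1.2433,-0.3417); α = Δx/Fx = (-1681/1352) / (-1681/169) = 1/8
check: Δy/Fy = (-231/676) / (-462/169) = 1/8 ✓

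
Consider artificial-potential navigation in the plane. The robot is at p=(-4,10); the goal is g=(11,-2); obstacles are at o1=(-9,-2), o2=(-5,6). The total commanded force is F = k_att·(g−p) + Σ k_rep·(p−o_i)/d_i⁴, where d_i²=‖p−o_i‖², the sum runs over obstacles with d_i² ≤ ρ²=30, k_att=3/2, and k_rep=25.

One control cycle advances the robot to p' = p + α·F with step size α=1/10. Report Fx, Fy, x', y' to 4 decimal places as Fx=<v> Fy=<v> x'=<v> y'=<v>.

F_att = 3/2·(g−p) = 3/2·(15,-12) = (22.5000,-18.0000)
o1: d²=169 > ρ²=30 → inactive
o2: d²=17 ≤ ρ²=30; F_rep = 25·(1,4)/17² = (0.0865,0.3460)
F = F_att + ΣF_rep = (22.5865,-17.6540)
p' = p + 1/10·F = (-1.7413,8.2346)

Fx=22.5865 Fy=-17.6540 x'=-1.7413 y'=8.2346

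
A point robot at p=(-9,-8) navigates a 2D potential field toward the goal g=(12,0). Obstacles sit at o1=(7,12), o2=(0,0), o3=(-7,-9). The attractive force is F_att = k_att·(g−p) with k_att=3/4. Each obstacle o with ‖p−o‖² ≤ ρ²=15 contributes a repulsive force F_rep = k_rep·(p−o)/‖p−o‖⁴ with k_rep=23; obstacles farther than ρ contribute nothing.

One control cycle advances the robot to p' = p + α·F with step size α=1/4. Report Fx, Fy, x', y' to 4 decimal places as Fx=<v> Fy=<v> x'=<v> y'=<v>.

F_att = 3/4·(g−p) = 3/4·(21,8) = (15.7500,6.0000)
o1: d²=656 > ρ²=15 → inactive
o2: d²=145 > ρ²=15 → inactive
o3: d²=5 ≤ ρ²=15; F_rep = 23·(-2,1)/5² = (-1.8400,0.9200)
F = F_att + ΣF_rep = (13.9100,6.9200)
p' = p + 1/4·F = (-5.5225,-6.2700)

Fx=13.9100 Fy=6.9200 x'=-5.5225 y'=-6.2700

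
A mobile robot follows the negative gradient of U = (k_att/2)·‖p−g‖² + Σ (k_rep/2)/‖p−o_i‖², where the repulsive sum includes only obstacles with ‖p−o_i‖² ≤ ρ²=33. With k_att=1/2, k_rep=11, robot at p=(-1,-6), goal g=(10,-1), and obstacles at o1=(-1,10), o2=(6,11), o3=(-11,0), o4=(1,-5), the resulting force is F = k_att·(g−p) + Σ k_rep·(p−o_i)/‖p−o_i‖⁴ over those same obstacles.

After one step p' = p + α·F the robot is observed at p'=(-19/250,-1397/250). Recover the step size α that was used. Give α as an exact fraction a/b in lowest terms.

F_att = 1/2·(g−p) = 1/2·(11,5) = (5.5000,2.5000)
o1: d²=256 > ρ²=33 → inactive
o2: d²=338 > ρ²=33 → inactive
o3: d²=136 > ρ²=33 → inactive
o4: d²=5 ≤ ρ²=33; F_rep = 11·(-2,-1)/5² = (-0.8800,-0.4400)
F = F_att + ΣF_rep = (4.6200,2.0600)
Δp = p'−p = (0.9240,0.4120); α = Δx/Fx = (231/250) / (231/50) = 1/5
check: Δy/Fy = (103/250) / (103/50) = 1/5 ✓

α = 1/5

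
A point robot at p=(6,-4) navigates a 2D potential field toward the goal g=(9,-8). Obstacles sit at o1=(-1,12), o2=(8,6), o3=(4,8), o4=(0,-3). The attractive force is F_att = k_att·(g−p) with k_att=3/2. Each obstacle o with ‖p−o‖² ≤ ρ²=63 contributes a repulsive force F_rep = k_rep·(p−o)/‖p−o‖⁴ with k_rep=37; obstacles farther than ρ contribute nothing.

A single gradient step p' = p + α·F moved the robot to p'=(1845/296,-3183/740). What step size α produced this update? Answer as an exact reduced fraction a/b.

F_att = 3/2·(g−p) = 3/2·(3,-4) = (4.5000,-6.0000)
o1: d²=305 > ρ²=63 → inactive
o2: d²=104 > ρ²=63 → inactive
o3: d²=148 > ρ²=63 → inactive
o4: d²=37 ≤ ρ²=63; F_rep = 37·(6,-1)/37² = (0.1622,-0.0270)
F = F_att + ΣF_rep = (4.6622,-6.0270)
Δp = p'−p = (0.2331,-0.3014); α = Δx/Fx = (69/296) / (345/74) = 1/20
check: Δy/Fy = (-223/740) / (-223/37) = 1/20 ✓

α = 1/20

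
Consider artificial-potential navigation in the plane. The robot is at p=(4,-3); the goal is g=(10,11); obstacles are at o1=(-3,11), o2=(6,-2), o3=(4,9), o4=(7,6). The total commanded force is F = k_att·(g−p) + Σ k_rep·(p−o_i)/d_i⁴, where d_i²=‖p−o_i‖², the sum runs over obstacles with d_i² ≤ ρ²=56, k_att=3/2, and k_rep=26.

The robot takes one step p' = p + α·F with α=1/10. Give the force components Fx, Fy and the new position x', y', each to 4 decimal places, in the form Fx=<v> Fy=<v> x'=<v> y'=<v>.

F_att = 3/2·(g−p) = 3/2·(6,14) = (9.0000,21.0000)
o1: d²=245 > ρ²=56 → inactive
o2: d²=5 ≤ ρ²=56; F_rep = 26·(-2,-1)/5² = (-2.0800,-1.0400)
o3: d²=144 > ρ²=56 → inactive
o4: d²=90 > ρ²=56 → inactive
F = F_att + ΣF_rep = (6.9200,19.9600)
p' = p + 1/10·F = (4.6920,-1.0040)

Fx=6.9200 Fy=19.9600 x'=4.6920 y'=-1.0040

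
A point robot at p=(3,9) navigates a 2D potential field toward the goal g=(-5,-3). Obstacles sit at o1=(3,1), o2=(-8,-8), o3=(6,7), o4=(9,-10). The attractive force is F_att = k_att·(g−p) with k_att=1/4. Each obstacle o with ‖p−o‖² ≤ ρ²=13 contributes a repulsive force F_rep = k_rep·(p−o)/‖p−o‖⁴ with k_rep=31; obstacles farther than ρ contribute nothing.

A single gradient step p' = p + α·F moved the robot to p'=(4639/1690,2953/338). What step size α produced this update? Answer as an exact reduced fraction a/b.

F_att = 1/4·(g−p) = 1/4·(-8,-12) = (-2.0000,-3.0000)
o1: d²=64 > ρ²=13 → inactive
o2: d²=410 > ρ²=13 → inactive
o3: d²=13 ≤ ρ²=13; F_rep = 31·(-3,2)/13² = (-0.5503,0.3669)
o4: d²=397 > ρ²=13 → inactive
F = F_att + ΣF_rep = (-2.5503,-2.6331)
Δp = p'−p = (-0.2550,-0.2633); α = Δx/Fx = (-431/1690) / (-431/169) = 1/10
check: Δy/Fy = (-89/338) / (-445/169) = 1/10 ✓

α = 1/10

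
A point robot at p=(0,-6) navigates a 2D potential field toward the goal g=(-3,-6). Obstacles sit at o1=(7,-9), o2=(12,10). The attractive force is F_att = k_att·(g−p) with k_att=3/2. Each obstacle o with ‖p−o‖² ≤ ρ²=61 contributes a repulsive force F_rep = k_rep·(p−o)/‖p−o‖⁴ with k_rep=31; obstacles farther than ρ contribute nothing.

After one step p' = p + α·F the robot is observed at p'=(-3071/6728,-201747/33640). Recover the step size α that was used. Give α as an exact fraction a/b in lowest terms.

F_att = 3/2·(g−p) = 3/2·(-3,0) = (-4.5000,0.0000)
o1: d²=58 ≤ ρ²=61; F_rep = 31·(-7,3)/58² = (-0.0645,0.0276)
o2: d²=400 > ρ²=61 → inactive
F = F_att + ΣF_rep = (-4.5645,0.0276)
Δp = p'−p = (-0.4565,0.0028); α = Δx/Fx = (-3071/6728) / (-15355/3364) = 1/10
check: Δy/Fy = (93/33640) / (93/3364) = 1/10 ✓

α = 1/10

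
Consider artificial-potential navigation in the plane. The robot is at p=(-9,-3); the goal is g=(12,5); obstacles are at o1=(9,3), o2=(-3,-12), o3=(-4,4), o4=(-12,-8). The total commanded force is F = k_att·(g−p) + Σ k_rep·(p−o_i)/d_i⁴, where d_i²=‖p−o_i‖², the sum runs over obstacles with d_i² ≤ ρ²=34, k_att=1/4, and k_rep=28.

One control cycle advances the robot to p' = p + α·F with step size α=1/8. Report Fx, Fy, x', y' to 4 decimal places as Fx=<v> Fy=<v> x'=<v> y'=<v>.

Fx=5.3227 Fy=2.1211 x'=-8.3347 y'=-2.7349

F_att = 1/4·(g−p) = 1/4·(21,8) = (5.2500,2.0000)
o1: d²=360 > ρ²=34 → inactive
o2: d²=117 > ρ²=34 → inactive
o3: d²=74 > ρ²=34 → inactive
o4: d²=34 ≤ ρ²=34; F_rep = 28·(3,5)/34² = (0.0727,0.1211)
F = F_att + ΣF_rep = (5.3227,2.1211)
p' = p + 1/8·F = (-8.3347,-2.7349)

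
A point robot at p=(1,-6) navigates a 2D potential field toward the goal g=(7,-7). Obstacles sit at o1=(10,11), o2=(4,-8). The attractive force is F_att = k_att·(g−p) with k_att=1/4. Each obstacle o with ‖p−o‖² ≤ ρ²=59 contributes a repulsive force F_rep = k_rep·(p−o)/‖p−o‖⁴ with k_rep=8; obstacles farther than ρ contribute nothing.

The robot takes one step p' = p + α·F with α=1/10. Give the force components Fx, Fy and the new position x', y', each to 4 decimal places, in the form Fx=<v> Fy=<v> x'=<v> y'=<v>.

F_att = 1/4·(g−p) = 1/4·(6,-1) = (1.5000,-0.2500)
o1: d²=370 > ρ²=59 → inactive
o2: d²=13 ≤ ρ²=59; F_rep = 8·(-3,2)/13² = (-0.1420,0.0947)
F = F_att + ΣF_rep = (1.3580,-0.1553)
p' = p + 1/10·F = (1.1358,-6.0155)

Fx=1.3580 Fy=-0.1553 x'=1.1358 y'=-6.0155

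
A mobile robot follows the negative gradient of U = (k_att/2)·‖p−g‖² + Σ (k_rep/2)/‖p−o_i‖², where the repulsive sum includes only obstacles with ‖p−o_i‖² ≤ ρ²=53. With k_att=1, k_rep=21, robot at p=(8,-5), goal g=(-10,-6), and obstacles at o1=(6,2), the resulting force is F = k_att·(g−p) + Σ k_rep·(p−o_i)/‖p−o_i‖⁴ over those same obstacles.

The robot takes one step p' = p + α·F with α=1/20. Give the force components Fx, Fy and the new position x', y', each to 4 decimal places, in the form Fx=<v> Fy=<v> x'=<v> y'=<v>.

F_att = 1·(g−p) = 1·(-18,-1) = (-18.0000,-1.0000)
o1: d²=53 ≤ ρ²=53; F_rep = 21·(2,-7)/53² = (0.0150,-0.0523)
F = F_att + ΣF_rep = (-17.9850,-1.0523)
p' = p + 1/20·F = (7.1007,-5.0526)

Fx=-17.9850 Fy=-1.0523 x'=7.1007 y'=-5.0526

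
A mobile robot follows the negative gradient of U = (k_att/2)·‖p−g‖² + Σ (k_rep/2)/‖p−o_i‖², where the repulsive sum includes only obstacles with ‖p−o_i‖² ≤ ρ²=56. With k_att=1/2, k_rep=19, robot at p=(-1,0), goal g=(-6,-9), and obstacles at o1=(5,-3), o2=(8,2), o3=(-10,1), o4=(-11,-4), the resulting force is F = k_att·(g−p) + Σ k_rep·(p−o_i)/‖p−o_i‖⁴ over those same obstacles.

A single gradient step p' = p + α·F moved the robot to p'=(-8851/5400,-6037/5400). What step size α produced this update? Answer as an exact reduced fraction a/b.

F_att = 1/2·(g−p) = 1/2·(-5,-9) = (-2.5000,-4.5000)
o1: d²=45 ≤ ρ²=56; F_rep = 19·(-6,3)/45² = (-0.0563,0.0281)
o2: d²=85 > ρ²=56 → inactive
o3: d²=82 > ρ²=56 → inactive
o4: d²=116 > ρ²=56 → inactive
F = F_att + ΣF_rep = (-2.5563,-4.4719)
Δp = p'−p = (-0.6391,-1.1180); α = Δx/Fx = (-3451/5400) / (-3451/1350) = 1/4
check: Δy/Fy = (-6037/5400) / (-6037/1350) = 1/4 ✓

α = 1/4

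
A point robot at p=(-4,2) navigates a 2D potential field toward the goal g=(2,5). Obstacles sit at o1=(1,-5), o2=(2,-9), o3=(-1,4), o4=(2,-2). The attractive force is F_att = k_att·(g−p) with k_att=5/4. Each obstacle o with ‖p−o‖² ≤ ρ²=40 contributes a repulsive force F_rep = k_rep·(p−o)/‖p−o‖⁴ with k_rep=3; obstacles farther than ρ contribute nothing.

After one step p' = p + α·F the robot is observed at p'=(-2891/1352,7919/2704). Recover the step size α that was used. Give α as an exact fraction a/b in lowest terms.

F_att = 5/4·(g−p) = 5/4·(6,3) = (7.5000,3.7500)
o1: d²=74 > ρ²=40 → inactive
o2: d²=157 > ρ²=40 → inactive
o3: d²=13 ≤ ρ²=40; F_rep = 3·(-3,-2)/13² = (-0.0533,-0.0355)
o4: d²=52 > ρ²=40 → inactive
F = F_att + ΣF_rep = (7.4467,3.7145)
Δp = p'−p = (1.8617,0.9286); α = Δx/Fx = (2517/1352) / (2517/338) = 1/4
check: Δy/Fy = (2511/2704) / (2511/676) = 1/4 ✓

α = 1/4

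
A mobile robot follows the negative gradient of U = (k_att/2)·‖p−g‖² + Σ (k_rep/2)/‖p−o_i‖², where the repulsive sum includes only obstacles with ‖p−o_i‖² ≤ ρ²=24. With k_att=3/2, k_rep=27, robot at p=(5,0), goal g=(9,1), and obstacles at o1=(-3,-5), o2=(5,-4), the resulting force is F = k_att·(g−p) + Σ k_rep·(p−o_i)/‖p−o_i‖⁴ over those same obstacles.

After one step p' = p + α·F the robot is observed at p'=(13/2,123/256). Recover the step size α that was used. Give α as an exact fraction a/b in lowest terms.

F_att = 3/2·(g−p) = 3/2·(4,1) = (6.0000,1.5000)
o1: d²=89 > ρ²=24 → inactive
o2: d²=16 ≤ ρ²=24; F_rep = 27·(0,4)/16² = (0.0000,0.4219)
F = F_att + ΣF_rep = (6.0000,1.9219)
Δp = p'−p = (1.5000,0.4805); α = Δx/Fx = (3/2) / (6) = 1/4
check: Δy/Fy = (123/256) / (123/64) = 1/4 ✓

α = 1/4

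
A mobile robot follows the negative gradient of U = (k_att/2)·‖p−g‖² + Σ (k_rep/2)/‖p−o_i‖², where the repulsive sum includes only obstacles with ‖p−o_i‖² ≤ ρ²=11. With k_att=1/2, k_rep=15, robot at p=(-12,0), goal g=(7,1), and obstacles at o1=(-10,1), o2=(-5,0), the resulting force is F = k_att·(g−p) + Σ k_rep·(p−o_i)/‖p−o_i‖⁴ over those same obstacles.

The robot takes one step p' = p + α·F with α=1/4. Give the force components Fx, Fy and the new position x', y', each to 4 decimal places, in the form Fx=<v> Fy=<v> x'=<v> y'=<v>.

F_att = 1/2·(g−p) = 1/2·(19,1) = (9.5000,0.5000)
o1: d²=5 ≤ ρ²=11; F_rep = 15·(-2,-1)/5² = (-1.2000,-0.6000)
o2: d²=49 > ρ²=11 → inactive
F = F_att + ΣF_rep = (8.3000,-0.1000)
p' = p + 1/4·F = (-9.9250,-0.0250)

Fx=8.3000 Fy=-0.1000 x'=-9.9250 y'=-0.0250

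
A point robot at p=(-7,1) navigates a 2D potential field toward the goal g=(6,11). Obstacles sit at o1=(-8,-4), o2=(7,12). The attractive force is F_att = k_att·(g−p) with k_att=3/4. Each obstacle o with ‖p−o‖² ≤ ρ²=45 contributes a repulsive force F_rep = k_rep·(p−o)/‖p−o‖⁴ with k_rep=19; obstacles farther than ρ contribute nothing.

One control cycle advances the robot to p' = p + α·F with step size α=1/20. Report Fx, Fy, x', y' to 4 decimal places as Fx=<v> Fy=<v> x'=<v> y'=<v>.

Fx=9.7781 Fy=7.6405 x'=-6.5111 y'=1.3820

F_att = 3/4·(g−p) = 3/4·(13,10) = (9.7500,7.5000)
o1: d²=26 ≤ ρ²=45; F_rep = 19·(1,5)/26² = (0.0281,0.1405)
o2: d²=317 > ρ²=45 → inactive
F = F_att + ΣF_rep = (9.7781,7.6405)
p' = p + 1/20·F = (-6.5111,1.3820)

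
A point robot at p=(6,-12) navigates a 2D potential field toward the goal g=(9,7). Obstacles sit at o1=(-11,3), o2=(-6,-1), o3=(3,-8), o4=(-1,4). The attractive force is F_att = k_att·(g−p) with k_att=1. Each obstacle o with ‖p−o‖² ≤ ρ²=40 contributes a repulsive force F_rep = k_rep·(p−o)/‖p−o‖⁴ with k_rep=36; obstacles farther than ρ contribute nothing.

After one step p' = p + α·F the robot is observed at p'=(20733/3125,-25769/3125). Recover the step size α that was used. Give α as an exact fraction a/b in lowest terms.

α = 1/5

F_att = 1·(g−p) = 1·(3,19) = (3.0000,19.0000)
o1: d²=514 > ρ²=40 → inactive
o2: d²=265 > ρ²=40 → inactive
o3: d²=25 ≤ ρ²=40; F_rep = 36·(3,-4)/25² = (0.1728,-0.2304)
o4: d²=305 > ρ²=40 → inactive
F = F_att + ΣF_rep = (3.1728,18.7696)
Δp = p'−p = (0.6346,3.7539); α = Δx/Fx = (1983/3125) / (1983/625) = 1/5
check: Δy/Fy = (11731/3125) / (11731/625) = 1/5 ✓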